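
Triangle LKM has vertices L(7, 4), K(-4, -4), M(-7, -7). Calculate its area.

Shoelace: Area = (1/2)|7(-4--7) + -4(-7-4) + -7(4--4)| = (1/2)(9) = 9/2

9/2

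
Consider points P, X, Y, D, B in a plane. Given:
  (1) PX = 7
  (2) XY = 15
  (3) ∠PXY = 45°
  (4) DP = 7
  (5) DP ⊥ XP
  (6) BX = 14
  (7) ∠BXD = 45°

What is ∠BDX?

Step 1: By the law of cosines on triangle DPX: DX² = 7² + 7² − 2·7·7·cos(90°) = 98, so DX = 7·√2.
Step 2: By the law of cosines on triangle DXB: DB² = (7·√2)² + 14² − 2·7·√2·14·cos(45°) = 98, so DB = 7·√2.
Step 3: By the inverse law of cosines on triangle BDX: cos(∠BDX) = ((7·√2)² + (7·√2)² − 14²) / (2·7·√2·7·√2) = 0/196 = 0, so ∠BDX = 90°.

Therefore, the measure of angle ∠BDX = 90°.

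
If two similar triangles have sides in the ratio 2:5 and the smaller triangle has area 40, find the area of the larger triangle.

The ratio of areas of similar triangles = (side ratio)^2.
Side ratio = 2:5, so area ratio = 4:25.
Area of the larger triangle / Area of the smaller triangle = 25/4
Area of the larger triangle = 40 * 25/4 = 250

250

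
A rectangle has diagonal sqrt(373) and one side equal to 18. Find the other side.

b = sqrt(d^2 - a^2) = sqrt(373 - 324) = sqrt(49) = 7

7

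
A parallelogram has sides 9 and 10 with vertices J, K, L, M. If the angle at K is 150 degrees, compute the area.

Area = 9 * 10 * sin(150°) = 90 * 1/2 = 45

45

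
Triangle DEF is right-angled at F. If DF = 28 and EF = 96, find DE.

In a right triangle, the square of the hypotenuse equals the sum of the squares of the two legs.
The legs are 28 and 96, so the hypotenuse = sqrt(784 + 9216) = sqrt(10000) = 100.

100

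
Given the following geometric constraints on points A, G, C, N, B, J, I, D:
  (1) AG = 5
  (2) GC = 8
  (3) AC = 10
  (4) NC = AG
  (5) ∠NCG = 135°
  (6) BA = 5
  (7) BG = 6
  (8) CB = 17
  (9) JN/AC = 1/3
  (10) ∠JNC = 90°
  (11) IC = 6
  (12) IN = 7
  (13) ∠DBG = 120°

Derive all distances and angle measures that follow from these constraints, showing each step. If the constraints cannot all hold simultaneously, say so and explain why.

These constraints are not satisfiable: by the triangle inequality in triangle GCB, (2) GC = 8 and (7) BG = 6 force CB ≤ 8 + 6 = 14, but (8) says CB = 17. No planar figure meets all of them, so nothing further can be derived.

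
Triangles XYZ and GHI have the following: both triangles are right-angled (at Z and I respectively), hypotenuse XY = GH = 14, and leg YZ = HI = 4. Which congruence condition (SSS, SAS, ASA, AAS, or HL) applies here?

The given information matches HL: The hypotenuse and one leg of two right triangles are equal (Hypotenuse-Leg).

HL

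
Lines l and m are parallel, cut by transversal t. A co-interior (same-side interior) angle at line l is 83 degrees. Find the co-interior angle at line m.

Co-interior (same-side interior) angles are between the parallel lines on the same side of the transversal.
Unlike corresponding or alternate interior angles, they are supplementary rather than equal.
So the angle = 180 - 83 = 97 degrees.

97 degrees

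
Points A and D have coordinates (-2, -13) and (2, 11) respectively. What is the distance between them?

d = sqrt((2 - -2)^2 + (11 - -13)^2)
d = sqrt(4^2 + 24^2)
d = sqrt(16 + 576)
d = sqrt(592) = 4*sqrt(37)

4*sqrt(37)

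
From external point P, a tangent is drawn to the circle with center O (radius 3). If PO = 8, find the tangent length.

tangent = √(d² - r²) = √(8² - 3²) = √(64 - 9) = √55 = sqrt(55)

sqrt(55)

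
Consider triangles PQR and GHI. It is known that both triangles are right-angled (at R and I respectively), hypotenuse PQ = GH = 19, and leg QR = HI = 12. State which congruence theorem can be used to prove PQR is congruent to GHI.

Consider the given information: both triangles are right-angled (at R and I respectively), hypotenuse PQ = GH = 19, and leg QR = HI = 12
This is not SSS or AAS: SSS requires all three pairs of sides, but we don't have that. AAS requires two angles and a non-included side.
The correct criterion is HL. The hypotenuse and one leg of two right triangles are equal (Hypotenuse-Leg).

HL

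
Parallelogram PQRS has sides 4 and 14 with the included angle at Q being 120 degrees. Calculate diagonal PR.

Law of cosines: d^2 = 4^2 + 14^2 - 2(4)(14)cos(120°) = 268, so d = 2*sqrt(67).

2*sqrt(67)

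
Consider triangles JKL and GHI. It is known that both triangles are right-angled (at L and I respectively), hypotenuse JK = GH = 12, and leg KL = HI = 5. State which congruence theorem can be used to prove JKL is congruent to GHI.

The given information matches HL: The hypotenuse and one leg of two right triangles are equal (Hypotenuse-Leg).

HL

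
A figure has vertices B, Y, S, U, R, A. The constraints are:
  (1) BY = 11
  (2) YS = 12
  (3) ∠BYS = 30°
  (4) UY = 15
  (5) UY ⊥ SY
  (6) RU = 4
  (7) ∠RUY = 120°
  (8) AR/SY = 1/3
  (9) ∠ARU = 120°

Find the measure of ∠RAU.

From the given relations: AR = 1/3·SY = 1/3·12 = 4.
Step 1: By the law of cosines on triangle ARU: AU² = 4² + 4² − 2·4·4·cos(120°) = 48, so AU = 4·√3.
Step 2: By the inverse law of cosines on triangle RAU: cos(∠RAU) = (4² + (4·√3)² − 4²) / (2·4·4·√3) = 48/55.43 = 0.866, so ∠RAU = 30°.

Therefore, the measure of angle ∠RAU = 30°.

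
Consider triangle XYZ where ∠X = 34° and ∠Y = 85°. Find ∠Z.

By the triangle angle sum property, the three interior angles of any triangle add up to 180°.
We know angle X = 34° and angle Y = 85°, so their sum is 119°.
Therefore angle Z = 180° - 119° = 61°.

61 degrees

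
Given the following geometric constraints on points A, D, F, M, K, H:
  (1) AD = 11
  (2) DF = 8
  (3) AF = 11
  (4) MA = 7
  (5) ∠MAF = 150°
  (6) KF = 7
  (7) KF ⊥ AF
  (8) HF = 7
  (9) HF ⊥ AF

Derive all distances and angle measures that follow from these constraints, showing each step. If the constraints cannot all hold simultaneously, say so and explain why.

The constraints are consistent.

Step 1: From AF = 11, FK = 7, and ∠AFK = 90°, by the law of cosines:
  AK² = AF² + FK² - 2·AF·FK·cos(90°) = 121 + 49 - 0 = 170
  AK = √170

Step 2: From AF = 11, FH = 7, and ∠AFH = 90°, by the law of cosines:
  AH² = AF² + FH² - 2·AF·FH·cos(90°) = 121 + 49 - 0 = 170
  AH = √170

Step 3: From FA = 11, AM = 7, and ∠FAM = 150°, by the law of cosines:
  FM² = FA² + AM² - 2·FA·AM·cos(150°) = 121 + 49 + 133.4 = 303.4
  FM ≈ 17.42

Step 4: From AD = 11, AF = 11, DF = 8, by the inverse law of cosines:
  cos(∠DAF) = (AD² + AF² - DF²) / (2·AD·AF)
  ∠DAF = 42.65°

Step 5: From DA = 11, DF = 8, AF = 11, by the inverse law of cosines:
  cos(∠ADF) = (DA² + DF² - AF²) / (2·DA·DF)
  ∠ADF = 68.68°

Step 6: From FA = 11, FD = 8, AD = 11, by the inverse law of cosines:
  cos(∠AFD) = (FA² + FD² - AD²) / (2·FA·FD)
  ∠AFD = 68.68°

Step 7: From AF = 11, AH = √170, FH = 7, by the inverse law of cosines:
  cos(∠FAH) = (AF² + AH² - FH²) / (2·AF·AH)
  ∠FAH = 32.47°

Step 8: From AF = 11, AK = √170, FK = 7, by the inverse law of cosines:
  cos(∠FAK) = (AF² + AK² - FK²) / (2·AF·AK)
  ∠FAK = 32.47°

Step 9: From FA = 11, FM = 17.42, AM = 7, by the inverse law of cosines:
  cos(∠AFM) = (FA² + FM² - AM²) / (2·FA·FM)
  ∠AFM = 11.59°

Step 10: From MA = 7, MF = 17.42, AF = 11, by the inverse law of cosines:
  cos(∠AMF) = (MA² + MF² - AF²) / (2·MA·MF)
  ∠AMF = 18.41°

Step 11: From KA = √170, KF = 7, AF = 11, by the inverse law of cosines:
  cos(∠AKF) = (KA² + KF² - AF²) / (2·KA·KF)
  ∠AKF = 57.53°

Step 12: From HA = √170, HF = 7, AF = 11, by the inverse law of cosines:
  cos(∠AHF) = (HA² + HF² - AF²) / (2·HA·HF)
  ∠AHF = 57.53°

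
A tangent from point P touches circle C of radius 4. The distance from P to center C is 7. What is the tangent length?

The tangent, radius, and line from the external point to the center form a right triangle.
The right angle is where the tangent meets the radius.
By the Pythagorean theorem: tangent² + 4² = 7²
tangent² = 49 - 16 = 33
tangent = sqrt(33)

sqrt(33)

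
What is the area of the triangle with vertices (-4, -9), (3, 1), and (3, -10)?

Using the Shoelace formula for a triangle:
Area = (1/2)|x0(y1 - y2) + x1(y2 - y0) + x2(y0 - y1)|
Area = (1/2)|-4(1 - -10) + 3(-10 - -9) + 3(-9 - 1)|
Area = (1/2)|-44 + -3 + -30|
Area = (1/2)|-77|
Area = (1/2)(77)
Area = 77/2

77/2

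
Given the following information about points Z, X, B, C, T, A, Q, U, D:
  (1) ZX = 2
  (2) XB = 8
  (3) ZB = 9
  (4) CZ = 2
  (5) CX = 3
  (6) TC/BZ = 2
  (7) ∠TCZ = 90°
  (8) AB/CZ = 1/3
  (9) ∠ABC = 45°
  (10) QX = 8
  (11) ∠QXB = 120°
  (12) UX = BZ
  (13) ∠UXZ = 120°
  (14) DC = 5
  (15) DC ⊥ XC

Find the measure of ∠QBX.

Step 1: By the law of cosines on triangle BXQ: BQ² = 8² + 8² − 2·8·8·cos(120°) = 192, so BQ = 8·√3.
Step 2: By the inverse law of cosines on triangle QBX: cos(∠QBX) = ((8·√3)² + 8² − 8²) / (2·8·√3·8) = 192/221.7 = 0.866, so ∠QBX = 30°.

Therefore, the measure of angle ∠QBX = 30°.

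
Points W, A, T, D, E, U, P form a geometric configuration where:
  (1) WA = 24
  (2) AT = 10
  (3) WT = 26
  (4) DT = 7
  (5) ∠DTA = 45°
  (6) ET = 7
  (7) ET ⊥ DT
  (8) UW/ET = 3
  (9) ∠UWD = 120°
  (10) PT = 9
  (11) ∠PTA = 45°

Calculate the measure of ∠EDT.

Step 1: By the law of cosines on triangle DTE: DE² = 7² + 7² − 2·7·7·cos(90°) = 98, so DE = 7·√2.
Step 2: By the inverse law of cosines on triangle EDT: cos(∠EDT) = ((7·√2)² + 7² − 7²) / (2·7·√2·7) = 98/138.59 = 0.7071, so ∠EDT = 45°.

Therefore, the measure of angle ∠EDT = 45°.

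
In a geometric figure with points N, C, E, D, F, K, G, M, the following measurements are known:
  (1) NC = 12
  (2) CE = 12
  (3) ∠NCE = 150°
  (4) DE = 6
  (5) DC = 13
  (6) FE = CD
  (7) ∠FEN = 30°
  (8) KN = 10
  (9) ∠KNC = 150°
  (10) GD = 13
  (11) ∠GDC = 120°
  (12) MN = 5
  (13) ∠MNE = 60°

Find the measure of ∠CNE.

Step 1: By the law of cosines on triangle NCE: NE² = 12² + 12² − 2·12·12·cos(150°) = 537.42, so NE ≈ 23.18.
Step 2: By the inverse law of cosines on triangle CNE: cos(∠CNE) = (12² + 23.18² − 12²) / (2·12·23.18) = 537.42/556.37 = 0.9659, so ∠CNE = 15°.

Therefore, the measure of angle ∠CNE = 15°.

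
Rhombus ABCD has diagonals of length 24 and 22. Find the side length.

In a rhombus, the diagonals bisect each other perpendicularly, creating four congruent right triangles.
Each triangle has legs 12 (half of 24) and 11 (half of 22).
The hypotenuse of each right triangle is a side of the rhombus:
side = sqrt(12^2 + 11^2) = sqrt(265)

sqrt(265)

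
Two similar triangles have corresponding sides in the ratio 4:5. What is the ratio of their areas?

Area ratio = (side ratio)^2 = (4/5)^2 = 16:25.

16:25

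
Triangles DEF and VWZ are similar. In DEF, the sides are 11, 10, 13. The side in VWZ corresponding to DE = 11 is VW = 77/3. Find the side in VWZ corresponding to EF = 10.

k = 77/3/11 = 7/3. WZ = 7/3 * 10 = 70/3.

70/3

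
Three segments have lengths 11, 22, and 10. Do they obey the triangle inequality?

The longest side is 22. The other two sides sum to 10 + 11 = 21.
Since 21 ≤ 22, the two shorter sides cannot reach around to close the triangle.

No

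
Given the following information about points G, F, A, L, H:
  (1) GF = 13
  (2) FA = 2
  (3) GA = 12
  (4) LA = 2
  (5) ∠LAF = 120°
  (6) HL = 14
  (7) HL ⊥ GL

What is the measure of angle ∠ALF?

Step 1: By the law of cosines on triangle LAF: LF² = 2² + 2² − 2·2·2·cos(120°) = 12, so LF = 2·√3.
Step 2: By the inverse law of cosines on triangle ALF: cos(∠ALF) = (2² + (2·√3)² − 2²) / (2·2·2·√3) = 12/13.86 = 0.866, so ∠ALF = 30°.

Therefore, the measure of angle ∠ALF = 30°.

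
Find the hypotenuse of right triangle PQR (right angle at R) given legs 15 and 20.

In a right triangle, the square of the hypotenuse equals the sum of the squares of the two legs.
The legs are 15 and 20, so the hypotenuse = sqrt(225 + 400) = sqrt(625) = 25.

25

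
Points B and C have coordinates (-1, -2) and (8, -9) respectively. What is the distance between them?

The horizontal distance is |8 - -1| = 9 and the vertical distance is |-9 - -2| = 7.
By the Pythagorean theorem, d = sqrt(9^2 + 7^2) = sqrt(130).

sqrt(130)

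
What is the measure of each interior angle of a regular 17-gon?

Each interior angle of a regular n-gon is (n - 2) * 180 / n.
For n = 17: (17 - 2) * 180 / 17 = 2700/17 = 2700/17 degrees.

2700/17 degrees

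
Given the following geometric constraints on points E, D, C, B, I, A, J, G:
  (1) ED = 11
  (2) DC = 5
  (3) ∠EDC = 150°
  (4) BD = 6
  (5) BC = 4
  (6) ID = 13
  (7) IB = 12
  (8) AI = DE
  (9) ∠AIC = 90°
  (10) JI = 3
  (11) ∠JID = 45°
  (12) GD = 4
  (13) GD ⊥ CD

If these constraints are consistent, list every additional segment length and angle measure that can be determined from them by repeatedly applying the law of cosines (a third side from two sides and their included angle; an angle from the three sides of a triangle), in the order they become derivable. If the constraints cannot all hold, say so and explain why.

The constraints are consistent. Derivable facts, in order:
After 1 step:
- CG = √41
- DJ ≈ 11.08
- EC ≈ 15.53
- ∠BCD = 82.82°
- ∠BDC = 41.41°
- ∠BDI = 66.98°
- ∠BID = 27.4°
- ∠CBD = 55.77°
- ∠DBI = 85.62°
After 2 steps:
- ∠CED = 9.26°
- ∠CGD = 51.34°
- ∠DCE = 20.74°
- ∠DCG = 38.66°
- ∠DJI = 123.97°
- ∠IDJ = 11.03°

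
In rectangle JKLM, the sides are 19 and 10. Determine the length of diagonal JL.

d = sqrt(19^2 + 10^2) = sqrt(461)

sqrt(461)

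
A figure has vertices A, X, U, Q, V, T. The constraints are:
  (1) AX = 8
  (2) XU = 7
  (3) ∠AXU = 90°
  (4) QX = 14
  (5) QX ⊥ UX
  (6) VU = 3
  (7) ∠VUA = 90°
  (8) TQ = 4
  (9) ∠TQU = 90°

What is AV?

Step 1: By the law of cosines on triangle UXA: UA² = 7² + 8² − 2·7·8·cos(90°) = 113, so UA = √113.
Step 2: By the law of cosines on triangle AUV: AV² = √113² + 3² − 2·√113·3·cos(90°) = 122, so AV = √122.

Therefore, the length of AV = √122.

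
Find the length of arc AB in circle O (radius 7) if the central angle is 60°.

Arc length = 2π(7)(1/6) = 7*pi/3

7*pi/3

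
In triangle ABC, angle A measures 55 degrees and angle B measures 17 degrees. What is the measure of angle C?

By the triangle angle sum property, the three interior angles of any triangle add up to 180°.
We know angle A = 55° and angle B = 17°, so their sum is 72°.
Therefore angle C = 180° - 72° = 108°.

108 degrees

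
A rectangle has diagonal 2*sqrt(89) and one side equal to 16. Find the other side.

The diagonal of a rectangle forms a right triangle with the two sides.
Rearranging the Pythagorean theorem: missing side = sqrt(d^2 - known^2).
= sqrt(356 - 256) = sqrt(100) = 10.

10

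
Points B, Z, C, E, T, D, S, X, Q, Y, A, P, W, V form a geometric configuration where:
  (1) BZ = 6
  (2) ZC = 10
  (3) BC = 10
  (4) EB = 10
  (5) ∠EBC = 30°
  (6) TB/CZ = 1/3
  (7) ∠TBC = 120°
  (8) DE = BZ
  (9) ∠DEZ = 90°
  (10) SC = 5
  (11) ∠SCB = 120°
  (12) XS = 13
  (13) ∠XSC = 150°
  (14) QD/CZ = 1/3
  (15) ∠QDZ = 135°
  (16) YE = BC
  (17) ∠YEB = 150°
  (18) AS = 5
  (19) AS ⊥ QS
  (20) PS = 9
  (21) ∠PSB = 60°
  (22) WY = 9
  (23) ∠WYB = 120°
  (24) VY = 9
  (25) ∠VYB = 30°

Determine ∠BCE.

Step 1: By the law of cosines on triangle CBE: CE² = 10² + 10² − 2·10·10·cos(30°) = 26.79, so CE ≈ 5.18.
Step 2: By the inverse law of cosines on triangle BCE: cos(∠BCE) = (10² + 5.18² − 10²) / (2·10·5.18) = 26.79/103.53 = 0.2588, so ∠BCE = 75°.

Therefore, the measure of angle ∠BCE = 75°.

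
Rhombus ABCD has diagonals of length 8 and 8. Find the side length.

Half-diagonals are 4 and 4. side = sqrt(4^2 + 4^2) = sqrt(32) = 4*sqrt(2)

4*sqrt(2)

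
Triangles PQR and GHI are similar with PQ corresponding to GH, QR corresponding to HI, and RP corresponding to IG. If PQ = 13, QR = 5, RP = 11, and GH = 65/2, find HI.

Similar triangles have proportional sides. Setting up the proportion:
GH / PQ = HI / QR
65/2 / 13 = HI / 5
HI = 5 * 65/2 / 13 = 25/2.

25/2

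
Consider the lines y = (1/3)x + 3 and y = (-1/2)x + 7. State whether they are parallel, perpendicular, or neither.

Slope of line 1: m1 = 1/3
Slope of line 2: m2 = -1/2
m1 != m2 and m1*m2 = -1/6 != -1. Neither.

Neither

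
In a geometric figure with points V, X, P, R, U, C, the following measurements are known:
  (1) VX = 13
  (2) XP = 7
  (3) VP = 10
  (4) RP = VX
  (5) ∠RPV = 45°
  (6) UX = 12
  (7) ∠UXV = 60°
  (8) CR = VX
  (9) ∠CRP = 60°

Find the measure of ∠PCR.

From the given relations: CR = VX = 13; RP = VX = 13.
Step 1: By the law of cosines on triangle CRP: CP² = 13² + 13² − 2·13·13·cos(60°) = 169, so CP = 13.
Step 2: By the inverse law of cosines on triangle PCR: cos(∠PCR) = (13² + 13² − 13²) / (2·13·13) = 169/338 = 0.5, so ∠PCR = 60°.

Therefore, the measure of angle ∠PCR = 60°.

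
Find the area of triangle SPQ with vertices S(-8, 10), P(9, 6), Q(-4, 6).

Shoelace: Area = (1/2)|-8(6-6) + 9(6-10) + -4(10-6)| = (1/2)(52) = 26

26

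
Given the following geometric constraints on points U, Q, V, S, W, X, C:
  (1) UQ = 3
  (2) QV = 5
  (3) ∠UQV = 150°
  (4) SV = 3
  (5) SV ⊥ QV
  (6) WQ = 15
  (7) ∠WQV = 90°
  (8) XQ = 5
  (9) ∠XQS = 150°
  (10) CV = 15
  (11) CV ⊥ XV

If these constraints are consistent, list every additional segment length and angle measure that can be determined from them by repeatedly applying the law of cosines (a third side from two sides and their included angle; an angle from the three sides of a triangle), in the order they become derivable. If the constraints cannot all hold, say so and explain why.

The constraints are consistent. Derivable facts, in order:
After 1 step:
- QS = √34
- UV ≈ 7.74
- VW = 5·√10
After 2 steps:
- SX ≈ 10.46
- ∠QSV = 59.04°
- ∠QUV = 18.83°
- ∠QVU = 11.17°
- ∠QVW = 71.57°
- ∠QWV = 18.43°
- ∠SQV = 30.96°
After 3 steps:
- ∠QSX = 13.82°
- ∠QXS = 16.18°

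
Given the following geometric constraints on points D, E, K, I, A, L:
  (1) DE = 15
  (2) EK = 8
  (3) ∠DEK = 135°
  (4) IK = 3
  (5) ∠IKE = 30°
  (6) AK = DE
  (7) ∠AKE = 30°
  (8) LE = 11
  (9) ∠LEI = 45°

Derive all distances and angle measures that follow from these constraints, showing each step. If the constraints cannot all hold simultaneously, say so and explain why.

The constraints are consistent.

From the given relations:
  AK = DE = 15

Step 1: From DE = 15, EK = 8, and ∠DEK = 135°, by the law of cosines:
  DK² = DE² + EK² - 2·DE·EK·cos(135°) = 225 + 64 + 169.7 = 458.7
  DK ≈ 21.42

Step 2: From EK = 8, KI = 3, and ∠EKI = 30°, by the law of cosines:
  EI² = EK² + KI² - 2·EK·KI·cos(30°) = 64 + 9 - 41.57 = 31.43
  EI ≈ 5.61

Step 3: From EK = 8, KA = 15, and ∠EKA = 30°, by the law of cosines:
  EA² = EK² + KA² - 2·EK·KA·cos(30°) = 64 + 225 - 207.8 = 81.15
  EA ≈ 9.01

Step 4: From IE = 5.61, EL = 11, and ∠IEL = 45°, by the law of cosines:
  IL² = IE² + EL² - 2·IE·EL·cos(45°) = 31.43 + 121 - 87.21 = 65.22
  IL ≈ 8.08

Step 5: From DE = 15, DK = 21.42, EK = 8, by the inverse law of cosines:
  cos(∠EDK) = (DE² + DK² - EK²) / (2·DE·DK)
  ∠EDK = 15.31°

Step 6: From EA = 9.01, EK = 8, AK = 15, by the inverse law of cosines:
  cos(∠AEK) = (EA² + EK² - AK²) / (2·EA·EK)
  ∠AEK = 123.64°

Step 7: From EI = 5.61, EK = 8, IK = 3, by the inverse law of cosines:
  cos(∠IEK) = (EI² + EK² - IK²) / (2·EI·EK)
  ∠IEK = 15.52°

Step 8: From KD = 21.42, KE = 8, DE = 15, by the inverse law of cosines:
  cos(∠DKE) = (KD² + KE² - DE²) / (2·KD·KE)
  ∠DKE = 29.69°

Step 9: From IE = 5.61, IK = 3, EK = 8, by the inverse law of cosines:
  cos(∠EIK) = (IE² + IK² - EK²) / (2·IE·IK)
  ∠EIK = 134.48°

Step 10: From AE = 9.01, AK = 15, EK = 8, by the inverse law of cosines:
  cos(∠EAK) = (AE² + AK² - EK²) / (2·AE·AK)
  ∠EAK = 26.36°

Step 11: From IE = 5.61, IL = 8.08, EL = 11, by the inverse law of cosines:
  cos(∠EIL) = (IE² + IL² - EL²) / (2·IE·IL)
  ∠EIL = 105.6°

Step 12: From LE = 11, LI = 8.08, EI = 5.61, by the inverse law of cosines:
  cos(∠ELI) = (LE² + LI² - EI²) / (2·LE·LI)
  ∠ELI = 29.4°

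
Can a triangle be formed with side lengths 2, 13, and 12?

Yes.
The triangle inequality requires that the sum of any two sides exceeds the third.
Here 2 + 12 = 14 > 13, so the condition is met.

Yes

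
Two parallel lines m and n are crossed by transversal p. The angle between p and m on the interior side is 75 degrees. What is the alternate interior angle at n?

Alternate interior angles formed by parallel lines and a transversal are equal.
The given angle is 75 degrees.
The alternate interior angle = 75 degrees.

75 degrees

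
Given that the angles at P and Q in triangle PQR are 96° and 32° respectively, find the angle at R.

Let angle R = x. Then 96 + 32 + x = 180.
x = 180 - 128 = 52 degrees.

52 degrees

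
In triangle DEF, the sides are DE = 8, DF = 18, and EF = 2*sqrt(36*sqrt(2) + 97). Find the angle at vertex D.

By the inverse law of cosines: cos(D) = (DE² + DF² - EF²) / (2 × DE × DF)
cos(D) = (8² + 18² - (2*sqrt(36*sqrt(2) + 97))²) / (2 × 8 × 18)
cos(D) = (64 + 324 - (144*sqrt(2) + 388)) / 288
cos(D) = -sqrt(2)/2
D = arccos(-sqrt(2)/2) = 135°

135°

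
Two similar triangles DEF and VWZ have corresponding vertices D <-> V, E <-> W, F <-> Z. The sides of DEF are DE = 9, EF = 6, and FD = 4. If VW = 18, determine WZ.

k = 18/9 = 2. WZ = 2 * 6 = 12.

12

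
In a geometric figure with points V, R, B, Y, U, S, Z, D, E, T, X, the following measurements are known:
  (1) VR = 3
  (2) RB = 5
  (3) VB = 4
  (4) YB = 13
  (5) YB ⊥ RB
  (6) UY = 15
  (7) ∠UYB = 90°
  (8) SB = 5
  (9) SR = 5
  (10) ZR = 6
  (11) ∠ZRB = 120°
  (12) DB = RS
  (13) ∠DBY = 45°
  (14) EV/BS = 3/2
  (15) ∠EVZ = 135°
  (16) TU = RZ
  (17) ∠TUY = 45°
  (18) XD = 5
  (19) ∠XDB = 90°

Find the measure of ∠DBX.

From the given relations: DB = RS = 5.
Step 1: By the law of cosines on triangle BDX: BX² = 5² + 5² − 2·5·5·cos(90°) = 50, so BX = 5·√2.
Step 2: By the inverse law of cosines on triangle DBX: cos(∠DBX) = (5² + (5·√2)² − 5²) / (2·5·5·√2) = 50/70.71 = 0.7071, so ∠DBX = 45°.

Therefore, the measure of angle ∠DBX = 45°.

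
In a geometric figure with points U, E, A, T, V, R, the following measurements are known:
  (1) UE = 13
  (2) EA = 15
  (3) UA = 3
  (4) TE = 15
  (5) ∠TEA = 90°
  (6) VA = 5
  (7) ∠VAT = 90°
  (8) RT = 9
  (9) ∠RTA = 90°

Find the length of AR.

Step 1: By the law of cosines on triangle AET: AT² = 15² + 15² − 2·15·15·cos(90°) = 450, so AT = 15·√2.
Step 2: By the law of cosines on triangle ATR: AR² = (15·√2)² + 9² − 2·15·√2·9·cos(90°) = 531, so AR = 3·√59.

Therefore, the length of AR = 3·√59.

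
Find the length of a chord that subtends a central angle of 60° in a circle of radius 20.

Chord = 2(20) sin(30°) = 20

20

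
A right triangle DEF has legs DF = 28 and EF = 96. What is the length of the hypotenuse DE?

DE = sqrt(28^2 + 96^2) = sqrt(10000) = 100

100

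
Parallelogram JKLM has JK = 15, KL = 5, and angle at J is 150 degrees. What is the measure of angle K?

Opposite sides of a parallelogram are parallel, so consecutive angles form co-interior angles on a transversal.
Co-interior angles sum to 180°, giving angle K = 180 - 150 = 30 degrees.

30 degrees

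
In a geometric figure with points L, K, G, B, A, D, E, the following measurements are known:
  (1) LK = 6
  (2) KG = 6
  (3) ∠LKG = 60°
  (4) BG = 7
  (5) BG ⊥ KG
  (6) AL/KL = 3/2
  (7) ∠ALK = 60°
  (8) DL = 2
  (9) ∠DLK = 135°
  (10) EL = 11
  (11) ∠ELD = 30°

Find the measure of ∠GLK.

Step 1: By the law of cosines on triangle LKG: LG² = 6² + 6² − 2·6·6·cos(60°) = 36, so LG = 6.
Step 2: By the inverse law of cosines on triangle GLK: cos(∠GLK) = (6² + 6² − 6²) / (2·6·6) = 36/72 = 0.5, so ∠GLK = 60°.

Therefore, the measure of angle ∠GLK = 60°.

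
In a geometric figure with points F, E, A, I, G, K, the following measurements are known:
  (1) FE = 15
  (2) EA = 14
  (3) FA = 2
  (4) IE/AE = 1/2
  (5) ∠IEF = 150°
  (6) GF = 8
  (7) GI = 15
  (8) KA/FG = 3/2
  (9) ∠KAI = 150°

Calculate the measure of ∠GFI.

From the given relations: IE = 1/2·AE = 1/2·14 = 7.
Step 1: By the law of cosines on triangle FEI: FI² = 15² + 7² − 2·15·7·cos(150°) = 455.87, so FI ≈ 21.35.
Step 2: By the inverse law of cosines on triangle GFI: cos(∠GFI) = (8² + 21.35² − 15²) / (2·8·21.35) = 294.87/341.62 = 0.8631, so ∠GFI = 30.33°.

Therefore, the measure of angle ∠GFI = 30.33°.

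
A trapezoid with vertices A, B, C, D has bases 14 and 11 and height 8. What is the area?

Area of a trapezoid = (base1 + base2) * height / 2
Area = (14 + 11) * 8 / 2
Area = 25 * 8 / 2
Area = 200 / 2
Area = 100

100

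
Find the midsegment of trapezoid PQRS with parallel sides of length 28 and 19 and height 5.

The midsegment of a trapezoid = (base1 + base2) / 2
midsegment = (28 + 19) / 2
midsegment = 47 / 2
midsegment = 47/2

47/2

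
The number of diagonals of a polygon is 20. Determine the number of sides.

Using d = n(n - 3)/2, we solve 20 = n(n - 3)/2.
So n(n - 3) = 40.
Testing n = 8: 8 * 5 = 40 = 40. Correct.
The polygon has 8 sides.

8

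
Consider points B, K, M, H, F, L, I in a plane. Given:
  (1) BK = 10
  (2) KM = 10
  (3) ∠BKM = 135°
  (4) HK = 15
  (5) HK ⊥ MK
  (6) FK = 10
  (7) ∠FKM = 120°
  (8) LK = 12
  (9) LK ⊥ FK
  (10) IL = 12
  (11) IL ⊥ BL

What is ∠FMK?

Step 1: By the law of cosines on triangle MKF: MF² = 10² + 10² − 2·10·10·cos(120°) = 300, so MF = 10·√3.
Step 2: By the inverse law of cosines on triangle FMK: cos(∠FMK) = ((10·√3)² + 10² − 10²) / (2·10·√3·10) = 300/346.41 = 0.866, so ∠FMK = 30°.

Therefore, the measure of angle ∠FMK = 30°.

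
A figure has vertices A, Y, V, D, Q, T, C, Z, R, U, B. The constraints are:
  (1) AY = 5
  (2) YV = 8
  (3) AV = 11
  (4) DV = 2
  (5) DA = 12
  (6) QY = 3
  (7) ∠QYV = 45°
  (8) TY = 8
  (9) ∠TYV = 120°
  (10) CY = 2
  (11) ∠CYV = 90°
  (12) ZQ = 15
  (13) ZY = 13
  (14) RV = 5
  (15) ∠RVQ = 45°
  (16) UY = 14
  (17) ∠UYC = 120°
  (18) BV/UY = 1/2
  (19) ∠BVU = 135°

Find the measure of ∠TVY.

Step 1: By the law of cosines on triangle VYT: VT² = 8² + 8² − 2·8·8·cos(120°) = 192, so VT = 8·√3.
Step 2: By the inverse law of cosines on triangle TVY: cos(∠TVY) = ((8·√3)² + 8² − 8²) / (2·8·√3·8) = 192/221.7 = 0.866, so ∠TVY = 30°.

Therefore, the measure of angle ∠TVY = 30°.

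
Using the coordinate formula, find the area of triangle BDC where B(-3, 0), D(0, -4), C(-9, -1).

The Shoelace formula computes the area from vertex coordinates by summing cross products.
For vertices (-3,0), (0,-4), (-9,-1):
Signed sum = -3*-4 - 0*0 + 0*-1 - -9*-4 + -9*0 - -3*-1
= 12 + -36 + -3 = -27
Area = (1/2)|-27| = 27/2.

27/2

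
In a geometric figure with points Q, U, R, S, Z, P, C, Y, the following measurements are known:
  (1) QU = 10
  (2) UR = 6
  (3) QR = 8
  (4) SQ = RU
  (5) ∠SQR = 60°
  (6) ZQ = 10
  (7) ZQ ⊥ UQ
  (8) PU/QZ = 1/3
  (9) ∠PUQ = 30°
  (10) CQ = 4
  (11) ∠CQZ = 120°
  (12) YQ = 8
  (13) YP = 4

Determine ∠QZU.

Step 1: By the law of cosines on triangle ZQU: ZU² = 10² + 10² − 2·10·10·cos(90°) = 200, so ZU = 10·√2.
Step 2: By the inverse law of cosines on triangle QZU: cos(∠QZU) = (10² + (10·√2)² − 10²) / (2·10·10·√2) = 200/282.84 = 0.7071, so ∠QZU = 45°.

Therefore, the measure of angle ∠QZU = 45°.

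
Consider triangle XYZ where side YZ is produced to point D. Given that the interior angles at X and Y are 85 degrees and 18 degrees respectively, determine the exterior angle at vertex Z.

The interior angle at Z is 180 - 85 - 18 = 77 degrees.
The exterior angle and interior angle at Z are supplementary:
Exterior angle = 180 - 77 = 103 degrees.

103 degrees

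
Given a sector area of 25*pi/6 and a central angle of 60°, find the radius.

The sector covers 60°/360° = 1/6 of the full circle.
Full circle area = 25*pi/6 / 1/6 = 25*pi.
Since full area = πr², we get r² = 25*pi/π = 25, so r = 5.

5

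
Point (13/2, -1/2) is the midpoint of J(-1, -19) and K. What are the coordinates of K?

Using the midpoint formula: M = ((x1 + x2)/2, (y1 + y2)/2)
We know M = (13/2, -1/2) and J = (-1, -19)
For x: 13/2 = (-1 + x2)/2, so x2 = 2*13/2 - -1 = 14
For y: -1/2 = (-19 + y2)/2, so y2 = 2*-1/2 - -19 = 18
K = (14, 18)

(14, 18)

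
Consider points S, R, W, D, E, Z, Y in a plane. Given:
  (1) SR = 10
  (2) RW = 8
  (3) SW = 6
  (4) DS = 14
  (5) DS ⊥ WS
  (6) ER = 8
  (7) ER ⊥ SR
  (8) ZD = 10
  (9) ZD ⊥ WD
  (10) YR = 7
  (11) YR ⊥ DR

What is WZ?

Step 1: By the law of cosines on triangle DSW: DW² = 14² + 6² − 2·14·6·cos(90°) = 232, so DW = 2·√58.
Step 2: By the law of cosines on triangle WDZ: WZ² = (2·√58)² + 10² − 2·2·√58·10·cos(90°) = 332, so WZ = 2·√83.

Therefore, the length of WZ = 2·√83.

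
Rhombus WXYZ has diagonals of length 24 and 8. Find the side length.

In a rhombus, the diagonals bisect each other perpendicularly, creating four congruent right triangles.
Each triangle has legs 12 (half of 24) and 4 (half of 8).
The hypotenuse of each right triangle is a side of the rhombus:
side = sqrt(12^2 + 4^2) = sqrt(160) = 4*sqrt(10)

4*sqrt(10)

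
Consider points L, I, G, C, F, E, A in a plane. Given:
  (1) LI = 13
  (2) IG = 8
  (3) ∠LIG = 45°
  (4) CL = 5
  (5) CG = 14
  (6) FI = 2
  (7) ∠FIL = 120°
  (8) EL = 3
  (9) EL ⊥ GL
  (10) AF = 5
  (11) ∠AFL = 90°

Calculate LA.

Step 1: By the law of cosines on triangle LIF: LF² = 13² + 2² − 2·13·2·cos(120°) = 199, so LF = √199.
Step 2: By the law of cosines on triangle LFA: LA² = √199² + 5² − 2·√199·5·cos(90°) = 224, so LA = 4·√14.

Therefore, the length of LA = 4·√14.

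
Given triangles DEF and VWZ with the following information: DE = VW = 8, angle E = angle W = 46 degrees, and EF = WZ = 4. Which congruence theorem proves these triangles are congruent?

The given information provides:
DE = VW = 8, angle E = angle W = 46 degrees, and EF = WZ = 4
This matches the SAS congruence theorem.
Two pairs of corresponding sides and the included angle are equal (Side-Angle-Side).

SAS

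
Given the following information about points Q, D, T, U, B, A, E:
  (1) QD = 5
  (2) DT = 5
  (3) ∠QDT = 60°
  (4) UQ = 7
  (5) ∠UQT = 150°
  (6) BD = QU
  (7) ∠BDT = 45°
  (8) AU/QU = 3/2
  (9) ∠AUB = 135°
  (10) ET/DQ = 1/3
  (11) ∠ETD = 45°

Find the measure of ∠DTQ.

Step 1: By the law of cosines on triangle TDQ: TQ² = 5² + 5² − 2·5·5·cos(60°) = 25, so TQ = 5.
Step 2: By the inverse law of cosines on triangle DTQ: cos(∠DTQ) = (5² + 5² − 5²) / (2·5·5) = 25/50 = 0.5, so ∠DTQ = 60°.

Therefore, the measure of angle ∠DTQ = 60°.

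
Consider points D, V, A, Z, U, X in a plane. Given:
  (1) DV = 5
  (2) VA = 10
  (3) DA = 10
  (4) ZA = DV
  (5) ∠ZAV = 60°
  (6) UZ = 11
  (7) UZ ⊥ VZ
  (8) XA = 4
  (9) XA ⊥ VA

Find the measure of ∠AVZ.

From the given relations: ZA = DV = 5.
Step 1: By the law of cosines on triangle VAZ: VZ² = 10² + 5² − 2·10·5·cos(60°) = 75, so VZ = 5·√3.
Step 2: By the inverse law of cosines on triangle AVZ: cos(∠AVZ) = (10² + (5·√3)² − 5²) / (2·10·5·√3) = 150/173.21 = 0.866, so ∠AVZ = 30°.

Therefore, the measure of angle ∠AVZ = 30°.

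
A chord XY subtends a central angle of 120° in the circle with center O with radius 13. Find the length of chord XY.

Chord = 2(13) sin(60°) = 13*sqrt(3)

13*sqrt(3)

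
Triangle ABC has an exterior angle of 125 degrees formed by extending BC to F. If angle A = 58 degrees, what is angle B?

The exterior angle theorem states that an exterior angle equals the sum of the two non-adjacent interior angles.
So 125 = 58 + angle B, which gives angle B = 125 - 58 = 67 degrees.

67 degrees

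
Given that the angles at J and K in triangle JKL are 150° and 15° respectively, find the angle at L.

By the triangle angle sum property, the three interior angles of any triangle add up to 180°.
We know angle J = 150° and angle K = 15°, so their sum is 165°.
Therefore angle L = 180° - 165° = 15°.

15 degrees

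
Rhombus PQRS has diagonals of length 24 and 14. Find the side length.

Half-diagonals are 12 and 7. side = sqrt(12^2 + 7^2) = sqrt(193)

sqrt(193)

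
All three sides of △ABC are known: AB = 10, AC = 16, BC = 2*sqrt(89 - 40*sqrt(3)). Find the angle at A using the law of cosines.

By the inverse law of cosines: cos(A) = (AB² + AC² - BC²) / (2 × AB × AC)
cos(A) = (10² + 16² - (2*sqrt(89 - 40*sqrt(3)))²) / (2 × 10 × 16)
cos(A) = (100 + 256 - (356 - 160*sqrt(3))) / 320
cos(A) = sqrt(3)/2
A = arccos(sqrt(3)/2) = 30°

30°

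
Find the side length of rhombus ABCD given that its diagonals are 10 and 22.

Half-diagonals are 5 and 11. side = sqrt(5^2 + 11^2) = sqrt(146)

sqrt(146)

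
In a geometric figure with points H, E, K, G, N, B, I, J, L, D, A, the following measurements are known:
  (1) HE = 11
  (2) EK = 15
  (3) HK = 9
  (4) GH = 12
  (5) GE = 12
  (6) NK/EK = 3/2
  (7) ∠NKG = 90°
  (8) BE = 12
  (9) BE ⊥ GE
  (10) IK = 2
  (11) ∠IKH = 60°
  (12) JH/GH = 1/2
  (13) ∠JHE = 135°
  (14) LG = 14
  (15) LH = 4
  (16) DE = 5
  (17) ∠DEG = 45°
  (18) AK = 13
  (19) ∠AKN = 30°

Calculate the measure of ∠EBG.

Step 1: By the law of cosines on triangle BEG: BG² = 12² + 12² − 2·12·12·cos(90°) = 288, so BG = 12·√2.
Step 2: By the inverse law of cosines on triangle EBG: cos(∠EBG) = (12² + (12·√2)² − 12²) / (2·12·12·√2) = 288/407.29 = 0.7071, so ∠EBG = 45°.

Therefore, the measure of angle ∠EBG = 45°.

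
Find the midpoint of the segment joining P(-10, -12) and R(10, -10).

The midpoint is the average of the coordinates:
x: (-10 + 10)/2 = 0
y: (-12 + -10)/2 = -11
Midpoint = (0, -11)

(0, -11)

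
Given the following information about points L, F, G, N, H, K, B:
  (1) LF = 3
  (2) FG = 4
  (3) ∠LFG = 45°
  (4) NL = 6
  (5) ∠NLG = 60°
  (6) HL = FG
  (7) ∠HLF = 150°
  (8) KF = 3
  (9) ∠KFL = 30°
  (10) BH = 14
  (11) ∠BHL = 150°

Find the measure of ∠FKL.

Step 1: By the law of cosines on triangle KFL: KL² = 3² + 3² − 2·3·3·cos(30°) = 2.41, so KL ≈ 1.55.
Step 2: By the inverse law of cosines on triangle FKL: cos(∠FKL) = (3² + 1.55² − 3²) / (2·3·1.55) = 2.41/9.32 = 0.2588, so ∠FKL = 75°.

Therefore, the measure of angle ∠FKL = 75°.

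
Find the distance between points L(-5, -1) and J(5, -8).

d = sqrt((5 - -5)^2 + (-8 - -1)^2)
d = sqrt(10^2 + -7^2)
d = sqrt(100 + 49)
d = sqrt(149)

sqrt(149)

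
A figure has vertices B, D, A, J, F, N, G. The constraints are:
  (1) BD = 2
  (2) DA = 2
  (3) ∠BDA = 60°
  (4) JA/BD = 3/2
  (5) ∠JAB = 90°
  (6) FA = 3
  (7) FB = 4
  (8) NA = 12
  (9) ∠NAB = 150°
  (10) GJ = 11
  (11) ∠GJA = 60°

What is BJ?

From the given relations: JA = 3/2·BD = 3/2·2 = 3.
Step 1: By the law of cosines on triangle BDA: BA² = 2² + 2² − 2·2·2·cos(60°) = 4, so BA = 2.
Step 2: By the law of cosines on triangle BAJ: BJ² = 2² + 3² − 2·2·3·cos(90°) = 13, so BJ = √13.

Therefore, the length of BJ = √13.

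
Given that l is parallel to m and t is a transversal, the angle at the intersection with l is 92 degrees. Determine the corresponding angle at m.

When a transversal crosses parallel lines, angles in the same position at each intersection are called corresponding angles.
These are always equal, so the answer is 92 degrees.

92 degrees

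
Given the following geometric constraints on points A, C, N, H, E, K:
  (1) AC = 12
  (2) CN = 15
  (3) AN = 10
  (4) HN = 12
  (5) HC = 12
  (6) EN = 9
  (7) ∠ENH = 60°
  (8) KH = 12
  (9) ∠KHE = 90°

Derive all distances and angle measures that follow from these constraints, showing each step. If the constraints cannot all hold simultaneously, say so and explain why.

The constraints are consistent.

Step 1: From HN = 12, NE = 9, and ∠HNE = 60°, by the law of cosines:
  HE² = HN² + NE² - 2·HN·NE·cos(60°) = 144 + 81 - 108 = 117
  HE = 3·√13

Step 2: From AC = 12, AN = 10, CN = 15, by the inverse law of cosines:
  cos(∠CAN) = (AC² + AN² - CN²) / (2·AC·AN)
  ∠CAN = 85.46°

Step 3: From CA = 12, CN = 15, AN = 10, by the inverse law of cosines:
  cos(∠ACN) = (CA² + CN² - AN²) / (2·CA·CN)
  ∠ACN = 41.65°

Step 4: From CH = 12, CN = 15, HN = 12, by the inverse law of cosines:
  cos(∠HCN) = (CH² + CN² - HN²) / (2·CH·CN)
  ∠HCN = 51.32°

Step 5: From NA = 10, NC = 15, AC = 12, by the inverse law of cosines:
  cos(∠ANC) = (NA² + NC² - AC²) / (2·NA·NC)
  ∠ANC = 52.89°

Step 6: From NC = 15, NH = 12, CH = 12, by the inverse law of cosines:
  cos(∠CNH) = (NC² + NH² - CH²) / (2·NC·NH)
  ∠CNH = 51.32°

Step 7: From HC = 12, HN = 12, CN = 15, by the inverse law of cosines:
  cos(∠CHN) = (HC² + HN² - CN²) / (2·HC·HN)
  ∠CHN = 77.36°

Step 8: From EH = 3·√13, HK = 12, and ∠EHK = 90°, by the law of cosines:
  EK² = EH² + HK² - 2·EH·HK·cos(90°) = 117 + 144 - 0 = 261
  EK = 3·√29

Step 9: From HE = 3·√13, HN = 12, EN = 9, by the inverse law of cosines:
  cos(∠EHN) = (HE² + HN² - EN²) / (2·HE·HN)
  ∠EHN = 46.1°

Step 10: From EH = 3·√13, EN = 9, HN = 12, by the inverse law of cosines:
  cos(∠HEN) = (EH² + EN² - HN²) / (2·EH·EN)
  ∠HEN = 73.9°

Step 11: From EH = 3·√13, EK = 3·√29, HK = 12, by the inverse law of cosines:
  cos(∠HEK) = (EH² + EK² - HK²) / (2·EH·EK)
  ∠HEK = 47.97°

Step 12: From KE = 3·√29, KH = 12, EH = 3·√13, by the inverse law of cosines:
  cos(∠EKH) = (KE² + KH² - EH²) / (2·KE·KH)
  ∠EKH = 42.03°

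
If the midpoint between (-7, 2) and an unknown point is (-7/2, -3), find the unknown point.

Using the midpoint formula: M = ((x1 + x2)/2, (y1 + y2)/2)
We know M = (-7/2, -3) and K = (-7, 2)
For x: -7/2 = (-7 + x2)/2, so x2 = 2*-7/2 - -7 = 0
For y: -3 = (2 + y2)/2, so y2 = 2*-3 - 2 = -8
J = (0, -8)

(0, -8)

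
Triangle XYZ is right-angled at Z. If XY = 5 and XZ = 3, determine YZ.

YZ = sqrt(5^2 - 3^2) = sqrt(16) = 4

4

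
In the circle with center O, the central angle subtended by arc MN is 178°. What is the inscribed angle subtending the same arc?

Inscribed angle = 178° / 2 = 89° (inscribed angle theorem).

89°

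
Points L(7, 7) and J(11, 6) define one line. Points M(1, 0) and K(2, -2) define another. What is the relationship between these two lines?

Slope of line 1: m1 = (6 - 7)/(11 - 7) = -1/4 = -1/4
Slope of line 2: m2 = (-2 - 0)/(2 - 1) = -2/1 = -2
For parallel lines we need equal slopes: -1/4 != -2.
For perpendicular lines we need m1*m2 = -1: (-1/4)(-2) = 1/2 != -1.
Since neither condition holds, the lines are neither parallel nor perpendicular.

Neither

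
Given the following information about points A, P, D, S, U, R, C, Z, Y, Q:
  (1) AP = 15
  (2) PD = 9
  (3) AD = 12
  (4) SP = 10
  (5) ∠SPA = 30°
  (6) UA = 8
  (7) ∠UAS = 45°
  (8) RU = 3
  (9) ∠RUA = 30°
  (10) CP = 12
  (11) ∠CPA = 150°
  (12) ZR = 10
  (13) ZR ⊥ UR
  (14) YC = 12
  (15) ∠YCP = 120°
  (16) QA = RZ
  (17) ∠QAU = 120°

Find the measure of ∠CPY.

Step 1: By the law of cosines on triangle PCY: PY² = 12² + 12² − 2·12·12·cos(120°) = 432, so PY = 12·√3.
Step 2: By the inverse law of cosines on triangle CPY: cos(∠CPY) = (12² + (12·√3)² − 12²) / (2·12·12·√3) = 432/498.83 = 0.866, so ∠CPY = 30°.

Therefore, the measure of angle ∠CPY = 30°.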